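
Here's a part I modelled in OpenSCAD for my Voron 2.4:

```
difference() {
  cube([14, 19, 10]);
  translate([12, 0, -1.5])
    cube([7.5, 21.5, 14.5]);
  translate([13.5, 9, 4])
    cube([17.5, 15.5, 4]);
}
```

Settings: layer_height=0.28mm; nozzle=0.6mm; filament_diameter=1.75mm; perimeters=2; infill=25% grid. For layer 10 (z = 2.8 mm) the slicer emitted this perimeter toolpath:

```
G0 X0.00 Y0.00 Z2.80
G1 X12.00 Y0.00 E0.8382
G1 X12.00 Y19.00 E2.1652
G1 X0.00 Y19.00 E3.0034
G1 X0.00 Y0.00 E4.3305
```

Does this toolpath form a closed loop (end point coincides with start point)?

Start point (G0): (0.00, 0.00). End point (last G1): the path returns to the start — closed.

yes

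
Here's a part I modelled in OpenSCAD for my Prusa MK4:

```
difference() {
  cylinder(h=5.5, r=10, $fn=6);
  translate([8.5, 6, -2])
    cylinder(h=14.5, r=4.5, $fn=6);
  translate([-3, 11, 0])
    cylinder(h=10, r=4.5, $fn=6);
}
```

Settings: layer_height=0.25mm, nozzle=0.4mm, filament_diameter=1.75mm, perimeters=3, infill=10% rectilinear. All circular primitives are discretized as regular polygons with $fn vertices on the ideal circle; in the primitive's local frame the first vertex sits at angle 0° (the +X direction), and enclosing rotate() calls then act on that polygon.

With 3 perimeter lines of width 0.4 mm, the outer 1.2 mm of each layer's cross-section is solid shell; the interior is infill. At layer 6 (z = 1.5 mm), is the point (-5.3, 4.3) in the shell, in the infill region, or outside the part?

At z = 1.5 mm: the r=10 cylinder gives a regular 6-gon of circumradius 10 (constant along its height); the r=4.5 cylinder at (8.5, 6) contributes a regular 6-gon of circumradius 4.5; the r=4.5 cylinder at (-3, 11) gives a regular 6-gon of circumradius 4.5 (constant along its height); After the difference (first − rest): starting from the r=10 cylinder, the r=4.5 cylinder at (8.5, 6) partially overlaps it — only the 12.67 mm² overlap (of its 52.61 mm²) is removed, clipping the outline; the r=4.5 cylinder at (-3, 11) partially overlaps it — only the 7.84 mm² overlap (of its 52.61 mm²) is removed, clipping the outline — 1 connected region. Overall, the cross-section is a single solid region. The nearest boundary edge runs (-10.00, 0.00)→(-5.57, 7.67); distance from the point to it = 1.92 mm. The point is inside the cross-section and 1.92 mm from the nearest boundary — more than the 1.2 mm shell width (3 × 0.4), so it's in the infill interior.

infill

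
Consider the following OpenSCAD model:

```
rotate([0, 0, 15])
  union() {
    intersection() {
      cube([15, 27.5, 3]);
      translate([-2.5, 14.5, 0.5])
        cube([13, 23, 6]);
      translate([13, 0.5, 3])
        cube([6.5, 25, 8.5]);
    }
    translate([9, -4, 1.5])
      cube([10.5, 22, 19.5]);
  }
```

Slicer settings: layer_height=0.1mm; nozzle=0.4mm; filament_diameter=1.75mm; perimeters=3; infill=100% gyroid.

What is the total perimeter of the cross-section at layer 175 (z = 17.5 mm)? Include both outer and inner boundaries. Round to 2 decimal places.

65.00 mm

At z = 17.5 mm: the cube is not intersected at this z (z outside [0, 3]); the cube at (-2.5, 14.5) does not reach this height (z outside [0.5, 6.5]); the cube at (13, 0.5) does not reach this height (z outside [3, 11.5]); After intersecting: at least one operand is absent at this height, so nothing remains; the cube at (9, -4) is present — its section is the full 10.5×22 rectangle (perimeter 65.00 mm); Taking the union: only the 10.5×22 cube at (9, -4) is present, so the union is just that shape — boundary = 65.00 mm; (rotated 15° about Z; rotation is an isometry so areas/perimeters/island counts are preserved). Overall, the cross-section is a single solid region. Total boundary length (outer) = 65.00 mm.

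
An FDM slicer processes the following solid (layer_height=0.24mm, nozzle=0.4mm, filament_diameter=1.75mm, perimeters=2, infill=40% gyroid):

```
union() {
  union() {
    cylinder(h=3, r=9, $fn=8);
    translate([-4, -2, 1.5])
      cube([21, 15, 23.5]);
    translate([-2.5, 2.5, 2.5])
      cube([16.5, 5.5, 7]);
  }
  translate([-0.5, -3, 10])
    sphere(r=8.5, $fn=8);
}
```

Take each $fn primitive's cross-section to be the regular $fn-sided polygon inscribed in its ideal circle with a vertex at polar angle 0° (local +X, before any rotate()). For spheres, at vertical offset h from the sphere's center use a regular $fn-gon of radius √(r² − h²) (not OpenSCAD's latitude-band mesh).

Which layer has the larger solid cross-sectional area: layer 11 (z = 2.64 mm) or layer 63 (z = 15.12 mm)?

Layer 11 (z = 2.64): the r=9 cylinder contributes a regular 8-gon of circumradius 9 (area = (8/2)·9.000²·sin(360°/8) = 229.10 mm²); the cube at (-4, -2) (footprint 21×15) is included at this height (area 315.00 mm²); the 16.5×5.5 cube at (-2.5, 2.5) contributes its full rectangle (area 90.75 mm²); Merging all regions: the regions partially overlap — summed areas 634.85 mm² minus the doubly-counted overlap 205.88 mm² gives 428.97 mm² — area = 428.97 mm²; the r=8.5 sphere at (-0.5, -3) contributes a regular 8-gon of circumradius √(8.5²−7.36²) = 4.252 (area = (8/2)·4.252²·sin(360°/8) = 51.14 mm²); Taking the union: the r=8.5 sphere at (-0.5, -3) lies entirely inside that combined region, so the union is just that combined region — area = 428.97 mm². So its area = 428.97 mm². Layer 63 (z = 15.12): the cylinder is absent (z outside [0, 3]); the cube at (-4, -2) (footprint 21×15) is included at this height (area 315.00 mm²); the cube at (-2.5, 2.5) is not intersected at this z (z outside [2.5, 9.5]); Merging all regions: only the 21×15 cube at (-4, -2) is present, so the union is just that shape — area = 315.00 mm²; the r=8.5 sphere at (-0.5, -3) slices to a regular 8-gon of circumradius 6.785 (√(r²−h²) with h=5.12 from center) (area = (8/2)·6.785²·sin(360°/8) = 130.21 mm²); Combining (union): the regions partially overlap — summed areas 445.21 mm² minus the doubly-counted overlap 43.68 mm² gives 401.52 mm² — area = 401.52 mm². So its area = 401.52 mm². Layer 11 is larger (428.97 vs 401.52 mm²).

layer 11 (z = 2.64 mm)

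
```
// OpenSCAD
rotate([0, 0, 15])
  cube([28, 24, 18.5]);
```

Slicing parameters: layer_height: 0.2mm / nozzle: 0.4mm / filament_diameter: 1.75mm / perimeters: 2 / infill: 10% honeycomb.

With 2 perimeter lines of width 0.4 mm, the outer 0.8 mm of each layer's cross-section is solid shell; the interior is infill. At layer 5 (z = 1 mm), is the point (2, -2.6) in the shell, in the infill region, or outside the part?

outside

At z = 1 mm: the cube is present — its section is the full 28×24 rectangle; (rotated 15° about Z; rotation is an isometry so areas/perimeters/island counts are preserved). Overall, the cross-section is a single solid region. Undo the 15° rotation: the query point maps to (1.259, -3.029) in the un-rotated model frame. The nearest boundary edge runs (0.00, 0.00)→(28.00, 0.00); distance from the point to it = 3.03 mm. The point is not inside any of the regions above, so it lies outside the cross-section (3.03 mm from the nearest boundary).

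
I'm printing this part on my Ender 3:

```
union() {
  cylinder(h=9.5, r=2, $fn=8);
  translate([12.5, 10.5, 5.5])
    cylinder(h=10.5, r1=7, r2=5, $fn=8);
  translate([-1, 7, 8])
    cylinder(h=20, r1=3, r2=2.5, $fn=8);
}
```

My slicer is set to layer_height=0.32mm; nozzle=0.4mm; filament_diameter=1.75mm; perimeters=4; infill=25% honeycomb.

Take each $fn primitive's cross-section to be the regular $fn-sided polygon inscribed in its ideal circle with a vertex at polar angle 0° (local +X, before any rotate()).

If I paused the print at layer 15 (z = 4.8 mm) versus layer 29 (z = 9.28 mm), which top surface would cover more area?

Layer 15 (z = 4.8): the r=2 cylinder contributes a regular 8-gon of circumradius 2 (area = (8/2)·2.000²·sin(360°/8) = 11.31 mm²); the cone at (12.5, 10.5) is not intersected at this z (z outside [5.5, 16]); the cone at (-1, 7) does not reach this height (z outside [8, 28]); Combining (union): only the r=2 cylinder is present, so the union is just that shape — area = 11.31 mm². So its area = 11.31 mm². Layer 29 (z = 9.28): the r=2 cylinder contributes a regular 8-gon of circumradius 2 (area = (8/2)·2.000²·sin(360°/8) = 11.31 mm²); the cone at (12.5, 10.5) (r1=7→r2=5) has section circumradius 6.280 here — a regular 8-gon (area = (8/2)·6.280²·sin(360°/8) = 111.55 mm²); the cone at (-1, 7) (r1=3→r2=2.5) has section circumradius 2.968 here — a regular 8-gon (area = (8/2)·2.968²·sin(360°/8) = 24.92 mm²); Taking the union: the 3 present regions are separate (no shared area or edge), so areas and boundary lengths simply add and each stays a separate island — area = 147.78 mm². So its area = 147.78 mm². Layer 29 is larger (147.78 vs 11.31 mm²).

layer 29 (z = 9.28 mm)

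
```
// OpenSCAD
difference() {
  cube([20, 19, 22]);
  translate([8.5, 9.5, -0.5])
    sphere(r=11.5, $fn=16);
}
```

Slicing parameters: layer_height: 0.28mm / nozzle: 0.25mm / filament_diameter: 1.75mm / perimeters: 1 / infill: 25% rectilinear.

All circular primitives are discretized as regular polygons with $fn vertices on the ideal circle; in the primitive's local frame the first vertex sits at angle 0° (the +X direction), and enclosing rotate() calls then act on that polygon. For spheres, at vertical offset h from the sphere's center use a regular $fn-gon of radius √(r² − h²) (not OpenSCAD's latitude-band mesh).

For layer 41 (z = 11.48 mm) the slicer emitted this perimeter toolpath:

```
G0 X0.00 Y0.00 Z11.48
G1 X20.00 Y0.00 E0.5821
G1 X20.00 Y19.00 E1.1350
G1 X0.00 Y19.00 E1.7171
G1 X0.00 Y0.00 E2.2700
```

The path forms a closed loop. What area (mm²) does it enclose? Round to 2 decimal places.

Apply the shoelace formula to the sequence of (X, Y) vertices; enclosed area = 380.00 mm².

380.00 mm²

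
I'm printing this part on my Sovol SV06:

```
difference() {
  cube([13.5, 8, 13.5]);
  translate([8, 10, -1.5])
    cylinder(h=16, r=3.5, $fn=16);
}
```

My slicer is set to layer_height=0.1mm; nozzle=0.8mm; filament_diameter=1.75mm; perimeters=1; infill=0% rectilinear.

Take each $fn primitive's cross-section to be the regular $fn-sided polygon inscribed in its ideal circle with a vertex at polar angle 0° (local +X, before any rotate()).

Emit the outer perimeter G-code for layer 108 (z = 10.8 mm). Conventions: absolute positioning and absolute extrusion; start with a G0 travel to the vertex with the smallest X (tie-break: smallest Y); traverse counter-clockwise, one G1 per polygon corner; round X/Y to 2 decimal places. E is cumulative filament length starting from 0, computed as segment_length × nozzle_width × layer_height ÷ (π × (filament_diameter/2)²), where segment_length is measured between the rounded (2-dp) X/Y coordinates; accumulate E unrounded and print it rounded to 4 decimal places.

G0 X0.00 Y0.00 Z10.80
G1 X13.50 Y0.00 E0.4490
G1 X13.50 Y8.00 E0.7151
G1 X10.79 Y8.00 E0.8052
G1 X10.47 Y7.53 E0.8241
G1 X9.34 Y6.77 E0.8694
G1 X8.00 Y6.50 E0.9149
G1 X6.66 Y6.77 E0.9604
G1 X5.53 Y7.53 E1.0057
G1 X5.21 Y8.00 E1.0246
G1 X0.00 Y8.00 E1.1979
G1 X0.00 Y0.00 E1.4639

At z = 10.8 mm: the cube is present — its section is the full 13.5×8 rectangle; the cylinder at (8, 10): section is a regular 16-gon, circumradius r=3.5; After the difference (first − rest): starting from the 13.5×8 cube, the r=3.5 cylinder at (8, 10) partially overlaps it — only the 5.75 mm² overlap (of its 37.50 mm²) is removed, clipping the outline — 1 connected region. The outline is a single polygon with 11 vertices. Extrusion per mm of travel: 0.8 × 0.1 / (π × 0.875²) = 0.033260. Accumulating E over each segment gives final E = 1.4639.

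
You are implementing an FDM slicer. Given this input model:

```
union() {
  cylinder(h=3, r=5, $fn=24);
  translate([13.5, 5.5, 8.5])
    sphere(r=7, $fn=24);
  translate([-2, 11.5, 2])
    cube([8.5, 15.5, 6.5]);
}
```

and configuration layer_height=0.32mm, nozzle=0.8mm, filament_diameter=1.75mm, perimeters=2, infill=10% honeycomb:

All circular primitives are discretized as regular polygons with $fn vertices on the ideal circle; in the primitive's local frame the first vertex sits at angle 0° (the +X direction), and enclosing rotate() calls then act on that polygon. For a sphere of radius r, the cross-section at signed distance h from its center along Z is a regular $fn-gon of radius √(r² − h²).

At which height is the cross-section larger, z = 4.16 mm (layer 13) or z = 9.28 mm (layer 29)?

layer 13 (z = 4.16 mm)

Layer 13 (z = 4.16): the cylinder is not intersected at this z (z outside [0, 3]); the r=7 sphere at (13.5, 5.5) contributes a regular 24-gon of circumradius √(7²−4.34²) = 5.492 (area = (24/2)·5.492²·sin(360°/24) = 93.69 mm²); the cube at (-2, 11.5) (footprint 8.5×15.5) is included at this height (area 131.75 mm²); Taking the union: the 2 present regions are separate (no shared area or edge), so areas and boundary lengths simply add and each stays a separate island — area = 225.44 mm². So its area = 225.44 mm². Layer 29 (z = 9.28): the cylinder does not reach this height (z outside [0, 3]); the r=7 sphere at (13.5, 5.5) contributes a regular 24-gon of circumradius √(7²−0.78²) = 6.956 (area = (24/2)·6.956²·sin(360°/24) = 150.30 mm²); the cube at (-2, 11.5) is not intersected at this z (z outside [2, 8.5]); Combining (union): only the r=7 sphere at (13.5, 5.5) is present, so the union is just that shape — area = 150.30 mm². So its area = 150.30 mm². Layer 13 is larger (225.44 vs 150.30 mm²).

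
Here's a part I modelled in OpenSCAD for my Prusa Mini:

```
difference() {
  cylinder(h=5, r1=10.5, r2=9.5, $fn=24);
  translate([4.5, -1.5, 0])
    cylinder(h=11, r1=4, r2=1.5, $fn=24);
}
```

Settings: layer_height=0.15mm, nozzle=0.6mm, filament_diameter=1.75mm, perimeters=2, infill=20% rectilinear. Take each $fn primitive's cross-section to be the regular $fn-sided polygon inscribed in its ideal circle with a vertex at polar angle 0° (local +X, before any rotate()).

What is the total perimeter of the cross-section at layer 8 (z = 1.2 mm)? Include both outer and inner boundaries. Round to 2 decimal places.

At z = 1.2 mm: the cone contributes a regular 24-gon of circumradius 10.260 (interpolated between r1=10.5 and r2=9.5 at t=0.240) (perimeter = 2·24·10.260·sin(180°/24) = 64.28 mm); the cone at (4.5, -1.5) (r1=4→r2=1.5) has section circumradius 3.727 here — a regular 24-gon (perimeter = 2·24·3.727·sin(180°/24) = 23.35 mm); After the difference (first − rest): starting from the cone, the cone at (4.5, -1.5) lies wholly inside it (removes its full 43.15 mm² and its 23.35 mm outline becomes a hole wall) — boundary (outer + 1 inner loop) = 87.63 mm. Overall, the cross-section is one region with 1 hole. Total boundary length (outer + inner) = 87.63 mm.

87.63 mm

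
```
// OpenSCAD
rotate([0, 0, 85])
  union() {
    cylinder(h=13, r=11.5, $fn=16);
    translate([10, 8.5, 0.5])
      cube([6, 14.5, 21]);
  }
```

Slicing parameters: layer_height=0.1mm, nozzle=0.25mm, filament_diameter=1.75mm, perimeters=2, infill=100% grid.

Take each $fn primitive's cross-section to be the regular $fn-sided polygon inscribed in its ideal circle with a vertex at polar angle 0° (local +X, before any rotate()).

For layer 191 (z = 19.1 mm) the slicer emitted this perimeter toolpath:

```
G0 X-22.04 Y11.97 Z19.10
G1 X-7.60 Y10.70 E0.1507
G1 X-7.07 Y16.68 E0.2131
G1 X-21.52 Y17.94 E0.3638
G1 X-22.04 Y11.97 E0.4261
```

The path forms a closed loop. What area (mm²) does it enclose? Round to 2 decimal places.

86.97 mm²

Apply the shoelace formula to the sequence of (X, Y) vertices; enclosed area = 86.97 mm².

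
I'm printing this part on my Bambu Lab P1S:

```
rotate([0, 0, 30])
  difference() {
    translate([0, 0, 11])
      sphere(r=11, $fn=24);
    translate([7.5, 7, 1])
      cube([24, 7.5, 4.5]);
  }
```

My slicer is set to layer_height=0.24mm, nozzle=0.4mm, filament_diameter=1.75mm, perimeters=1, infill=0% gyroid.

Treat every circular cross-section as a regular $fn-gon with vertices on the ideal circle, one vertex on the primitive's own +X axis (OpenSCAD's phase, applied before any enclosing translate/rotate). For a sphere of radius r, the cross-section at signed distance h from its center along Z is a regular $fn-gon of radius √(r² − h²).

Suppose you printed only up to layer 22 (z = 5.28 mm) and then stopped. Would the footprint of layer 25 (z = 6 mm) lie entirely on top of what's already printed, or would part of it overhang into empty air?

Compare the two slices. At z = 5.28: the r=11 sphere contributes a regular 24-gon of circumradius √(11²−5.72²) = 9.396 (area = (24/2)·9.396²·sin(360°/24) = 274.19 mm²); the 24×7.5 cube at (7.5, 7) contributes its full rectangle (area 180.00 mm²); Taking the first minus the rest: starting from the r=11 sphere (274.19 mm²), the 24×7.5 cube at (7.5, 7) misses the remaining region (no effect) — area = 274.19 mm²; (rotated 30° about Z; rotation is an isometry so areas/perimeters/island counts are preserved). At z = 6: the r=11 sphere slices to a regular 24-gon of circumradius 9.798 (√(r²−h²) with h=5 from center) (area = (24/2)·9.798²·sin(360°/24) = 298.16 mm²); the cube at (7.5, 7) does not reach this height (z outside [1, 5.5]); After the difference (first − rest): none of the subtracted shapes is present at this height, so the r=11 sphere is unchanged — area = 298.16 mm²; (whole slice rotated 30° about Z — lengths, areas and connectivity unchanged). Checking containment: at z = 6 the cross-section extends beyond the z = 5.28 cross-section by about 23.97 mm².

part overhangs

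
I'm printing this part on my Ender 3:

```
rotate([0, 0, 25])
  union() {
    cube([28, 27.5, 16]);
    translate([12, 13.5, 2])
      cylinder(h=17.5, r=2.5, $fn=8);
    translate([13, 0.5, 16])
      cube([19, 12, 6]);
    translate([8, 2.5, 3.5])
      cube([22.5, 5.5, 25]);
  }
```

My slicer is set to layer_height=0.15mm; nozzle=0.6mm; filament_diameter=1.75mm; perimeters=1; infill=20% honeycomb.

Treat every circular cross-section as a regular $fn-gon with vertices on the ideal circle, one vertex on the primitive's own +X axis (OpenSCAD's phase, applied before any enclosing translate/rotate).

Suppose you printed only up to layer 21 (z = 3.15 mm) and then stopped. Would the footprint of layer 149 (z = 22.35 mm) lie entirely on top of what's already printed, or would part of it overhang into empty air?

part overhangs

Compare the two slices. At z = 3.15: the 28×27.5 cube contributes its full rectangle (area 770.00 mm²); the r=2.5 cylinder at (12, 13.5) contributes a regular 8-gon of circumradius 2.5 (area = (8/2)·2.500²·sin(360°/8) = 17.68 mm²); the cube at (13, 0.5) is absent (z outside [16, 22]); the cube at (8, 2.5) is not intersected at this z (z outside [3.5, 28.5]); Taking the union: the r=2.5 cylinder at (12, 13.5) lies entirely inside the 28×27.5 cube, so the union is just the 28×27.5 cube — area = 770.00 mm²; (whole slice rotated 25° about Z — lengths, areas and connectivity unchanged). At z = 22.35: the cube does not reach this height (z outside [0, 16]); the cylinder at (12, 13.5) is not intersected at this z (z outside [2, 19.5]); the cube at (13, 0.5) is absent (z outside [16, 22]); the 22.5×5.5 cube at (8, 2.5) contributes its full rectangle (area 123.75 mm²); Merging all regions: only the 22.5×5.5 cube at (8, 2.5) is present, so the union is just that shape — area = 123.75 mm²; (rotated 25° about Z; rotation is an isometry so areas/perimeters/island counts are preserved). Checking containment: at z = 22.35 the cross-section extends beyond the z = 3.15 cross-section by about 13.75 mm².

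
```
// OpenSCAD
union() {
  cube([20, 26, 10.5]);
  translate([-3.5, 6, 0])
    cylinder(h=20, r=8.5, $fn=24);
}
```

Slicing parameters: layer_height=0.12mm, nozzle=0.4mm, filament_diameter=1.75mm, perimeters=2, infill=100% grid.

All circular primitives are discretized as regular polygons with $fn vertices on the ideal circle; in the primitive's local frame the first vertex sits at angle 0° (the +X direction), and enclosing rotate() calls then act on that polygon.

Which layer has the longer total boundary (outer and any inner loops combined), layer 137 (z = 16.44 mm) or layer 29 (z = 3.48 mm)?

layer 29 (z = 3.48 mm)

Layer 137 (z = 16.44): the cube does not reach this height (z outside [0, 10.5]); the r=8.5 cylinder at (-3.5, 6) gives a regular 24-gon of circumradius 8.5 (constant along its height) (perimeter = 2·24·8.500·sin(180°/24) = 53.25 mm); Taking the union: only the r=8.5 cylinder at (-3.5, 6) is present, so the union is just that shape — boundary = 53.25 mm. So its perimeter = 53.25 mm. Layer 29 (z = 3.48): the 20×26 cube contributes its full rectangle (perimeter 92.00 mm); the cylinder at (-3.5, 6): section is a regular 24-gon, circumradius r=8.5 (perimeter = 2·24·8.500·sin(180°/24) = 53.25 mm); Taking the union: the regions partially overlap (shared area 52.44 mm²), so the edge portions inside another operand are dropped and the merged outline is re-measured after clipping — boundary = 112.73 mm. So its perimeter = 112.73 mm. Layer 29 is larger (112.73 vs 53.25 mm).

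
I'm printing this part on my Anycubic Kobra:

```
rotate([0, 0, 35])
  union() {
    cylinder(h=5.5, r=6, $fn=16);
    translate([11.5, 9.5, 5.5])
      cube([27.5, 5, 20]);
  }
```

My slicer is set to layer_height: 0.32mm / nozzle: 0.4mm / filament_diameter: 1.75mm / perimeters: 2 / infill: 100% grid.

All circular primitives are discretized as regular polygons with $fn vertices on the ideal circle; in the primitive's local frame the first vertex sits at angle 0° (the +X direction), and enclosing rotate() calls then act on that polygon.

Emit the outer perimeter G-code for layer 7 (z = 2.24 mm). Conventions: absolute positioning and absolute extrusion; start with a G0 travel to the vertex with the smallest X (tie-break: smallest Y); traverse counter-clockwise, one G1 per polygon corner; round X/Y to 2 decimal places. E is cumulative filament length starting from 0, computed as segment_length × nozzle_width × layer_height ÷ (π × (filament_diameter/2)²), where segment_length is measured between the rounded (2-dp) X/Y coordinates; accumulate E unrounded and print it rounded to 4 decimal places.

G0 X-5.91 Y1.04 Z2.24
G1 X-5.86 Y-1.30 E0.1246
G1 X-4.91 Y-3.44 E0.2492
G1 X-3.22 Y-5.06 E0.3737
G1 X-1.04 Y-5.91 E0.4983
G1 X1.30 Y-5.86 E0.6228
G1 X3.44 Y-4.91 E0.7474
G1 X5.06 Y-3.22 E0.8720
G1 X5.91 Y-1.04 E0.9965
G1 X5.86 Y1.30 E1.1211
G1 X4.91 Y3.44 E1.2457
G1 X3.22 Y5.06 E1.3702
G1 X1.04 Y5.91 E1.4948
G1 X-1.30 Y5.86 E1.6193
G1 X-3.44 Y4.91 E1.7439
G1 X-5.06 Y3.22 E1.8685
G1 X-5.91 Y1.04 E1.9930

At z = 2.24 mm: the r=6 cylinder gives a regular 16-gon of circumradius 6 (constant along its height); the cube at (11.5, 9.5) is absent (z outside [5.5, 25.5]); Combining (union): only the r=6 cylinder is present, so the union is just that shape — 1 connected region; (rotated 35° about Z; rotation is an isometry so areas/perimeters/island counts are preserved). The outline is a single polygon with 16 vertices. Extrusion per mm of travel: 0.4 × 0.32 / (π × 0.875²) = 0.053216. Accumulating E over each segment gives final E = 1.9930.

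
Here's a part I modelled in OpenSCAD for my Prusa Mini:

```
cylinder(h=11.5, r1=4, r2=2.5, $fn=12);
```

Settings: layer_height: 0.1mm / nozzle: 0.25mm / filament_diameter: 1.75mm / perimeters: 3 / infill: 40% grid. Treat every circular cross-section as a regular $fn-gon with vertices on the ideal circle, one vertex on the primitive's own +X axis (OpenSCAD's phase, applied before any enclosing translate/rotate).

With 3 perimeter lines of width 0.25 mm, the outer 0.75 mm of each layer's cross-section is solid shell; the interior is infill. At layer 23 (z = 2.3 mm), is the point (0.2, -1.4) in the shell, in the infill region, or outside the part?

At z = 2.3 mm: the cone (r1=4→r2=2.5) has section circumradius 3.700 here — a regular 12-gon. Overall, the cross-section is a single solid region. The nearest boundary edge runs (-0.00, -3.70)→(1.85, -3.20); distance from the point to it = 2.17 mm. The point is inside the cross-section and 2.17 mm from the nearest boundary — more than the 0.75 mm shell width (3 × 0.25), so it's in the infill interior.

infill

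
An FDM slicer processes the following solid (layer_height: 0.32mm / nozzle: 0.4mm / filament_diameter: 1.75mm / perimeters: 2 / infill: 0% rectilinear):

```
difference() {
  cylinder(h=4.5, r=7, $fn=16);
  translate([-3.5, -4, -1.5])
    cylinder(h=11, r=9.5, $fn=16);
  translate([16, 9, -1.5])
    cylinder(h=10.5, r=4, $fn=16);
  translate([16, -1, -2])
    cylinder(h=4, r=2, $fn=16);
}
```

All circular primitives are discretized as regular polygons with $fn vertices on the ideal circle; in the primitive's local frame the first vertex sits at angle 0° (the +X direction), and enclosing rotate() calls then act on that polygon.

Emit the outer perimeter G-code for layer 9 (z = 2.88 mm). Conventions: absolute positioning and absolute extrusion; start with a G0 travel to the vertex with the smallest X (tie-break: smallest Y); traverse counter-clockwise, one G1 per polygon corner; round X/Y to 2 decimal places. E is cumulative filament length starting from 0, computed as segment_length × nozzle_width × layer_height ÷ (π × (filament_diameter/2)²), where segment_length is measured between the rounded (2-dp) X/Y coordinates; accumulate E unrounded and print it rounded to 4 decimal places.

At z = 2.88 mm: the r=7 cylinder contributes a regular 16-gon of circumradius 7; the r=9.5 cylinder at (-3.5, -4) gives a regular 16-gon of circumradius 9.5 (constant along its height); the r=4 cylinder at (16, 9) contributes a regular 16-gon of circumradius 4; the cylinder at (16, -1) is not intersected at this z (z outside [-2, 2]); Taking the first minus the rest: starting from the r=7 cylinder, the r=9.5 cylinder at (-3.5, -4) partially overlaps it — only the 118.17 mm² overlap (of its 276.30 mm²) is removed, clipping the outline; the r=4 cylinder at (16, 9) misses the remaining region (no effect) — 1 connected region. The outline is a single polygon with 13 vertices. Extrusion per mm of travel: 0.4 × 0.32 / (π × 0.875²) = 0.053216. Accumulating E over each segment gives final E = 1.8475.

G0 X-4.39 Y5.32 Z2.88
G1 X-3.50 Y5.50 E0.0483
G1 X0.14 Y4.78 E0.2458
G1 X3.22 Y2.72 E0.4430
G1 X5.28 Y-0.36 E0.6402
G1 X5.90 Y-3.52 E0.8115
G1 X6.47 Y-2.68 E0.8655
G1 X7.00 Y0.00 E1.0109
G1 X6.47 Y2.68 E1.1563
G1 X4.95 Y4.95 E1.3017
G1 X2.68 Y6.47 E1.4471
G1 X0.00 Y7.00 E1.5925
G1 X-2.68 Y6.47 E1.7378
G1 X-4.39 Y5.32 E1.8475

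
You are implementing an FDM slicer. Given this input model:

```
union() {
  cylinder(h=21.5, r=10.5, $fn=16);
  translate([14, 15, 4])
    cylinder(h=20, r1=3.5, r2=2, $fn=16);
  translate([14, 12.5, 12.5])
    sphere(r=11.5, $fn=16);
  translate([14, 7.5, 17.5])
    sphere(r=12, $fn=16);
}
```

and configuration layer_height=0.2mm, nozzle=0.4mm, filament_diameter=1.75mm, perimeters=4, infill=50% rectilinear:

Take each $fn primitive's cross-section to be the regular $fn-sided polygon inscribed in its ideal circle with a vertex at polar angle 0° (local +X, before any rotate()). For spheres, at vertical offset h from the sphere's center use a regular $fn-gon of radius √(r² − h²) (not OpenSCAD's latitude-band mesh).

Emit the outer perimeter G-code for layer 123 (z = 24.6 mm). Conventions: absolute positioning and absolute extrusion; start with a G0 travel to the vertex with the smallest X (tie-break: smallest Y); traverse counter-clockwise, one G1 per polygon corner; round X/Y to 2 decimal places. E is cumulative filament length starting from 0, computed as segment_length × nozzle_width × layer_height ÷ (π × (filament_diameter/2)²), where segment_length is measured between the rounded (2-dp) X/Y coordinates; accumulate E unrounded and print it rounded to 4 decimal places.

At z = 24.6 mm: the cylinder is absent (z outside [0, 21.5]); the cone at (14, 15) does not reach this height (z outside [4, 24]); the sphere at (14, 12.5) is not intersected at this z (|z−center|=12.100 > r=11.5); the sphere at (14, 7.5): section is a regular 16-gon, circumradius = √(r²−h²) = √(12²−7.1²) = 9.674; Combining (union): only the r=12 sphere at (14, 7.5) is present, so the union is just that shape — 1 connected region. The outline is a single polygon with 16 vertices. Extrusion per mm of travel: 0.4 × 0.2 / (π × 0.875²) = 0.033260. Accumulating E over each segment gives final E = 2.0086.

G0 X4.33 Y7.50 Z24.60
G1 X5.06 Y3.80 E0.1254
G1 X7.16 Y0.66 E0.2511
G1 X10.30 Y-1.44 E0.3767
G1 X14.00 Y-2.17 E0.5022
G1 X17.70 Y-1.44 E0.6276
G1 X20.84 Y0.66 E0.7532
G1 X22.94 Y3.80 E0.8789
G1 X23.67 Y7.50 E1.0043
G1 X22.94 Y11.20 E1.1297
G1 X20.84 Y14.34 E1.2554
G1 X17.70 Y16.44 E1.3810
G1 X14.00 Y17.17 E1.5065
G1 X10.30 Y16.44 E1.6319
G1 X7.16 Y14.34 E1.7575
G1 X5.06 Y11.20 E1.8832
G1 X4.33 Y7.50 E2.0086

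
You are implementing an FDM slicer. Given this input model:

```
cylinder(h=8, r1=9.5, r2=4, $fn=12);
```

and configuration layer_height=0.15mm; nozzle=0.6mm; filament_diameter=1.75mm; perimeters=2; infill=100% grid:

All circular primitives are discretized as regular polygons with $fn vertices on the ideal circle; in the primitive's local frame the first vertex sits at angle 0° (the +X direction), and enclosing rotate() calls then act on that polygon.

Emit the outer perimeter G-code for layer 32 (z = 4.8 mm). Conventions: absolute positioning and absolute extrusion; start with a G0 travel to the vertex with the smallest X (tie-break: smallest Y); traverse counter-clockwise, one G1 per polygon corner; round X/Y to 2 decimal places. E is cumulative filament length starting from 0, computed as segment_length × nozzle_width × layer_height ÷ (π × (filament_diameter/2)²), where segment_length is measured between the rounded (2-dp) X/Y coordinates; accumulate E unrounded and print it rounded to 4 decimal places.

At z = 4.8 mm: the cone contributes a regular 12-gon of circumradius 6.200 (interpolated between r1=9.5 and r2=4 at t=0.600). The outline is a single polygon with 12 vertices. Extrusion per mm of travel: 0.6 × 0.15 / (π × 0.875²) = 0.037418. Accumulating E over each segment gives final E = 1.4411.

G0 X-6.20 Y0.00 Z4.80
G1 X-5.37 Y-3.10 E0.1201
G1 X-3.10 Y-5.37 E0.2402
G1 X0.00 Y-6.20 E0.3603
G1 X3.10 Y-5.37 E0.4804
G1 X5.37 Y-3.10 E0.6005
G1 X6.20 Y0.00 E0.7206
G1 X5.37 Y3.10 E0.8406
G1 X3.10 Y5.37 E0.9608
G1 X0.00 Y6.20 E1.0808
G1 X-3.10 Y5.37 E1.2009
G1 X-5.37 Y3.10 E1.3210
G1 X-6.20 Y0.00 E1.4411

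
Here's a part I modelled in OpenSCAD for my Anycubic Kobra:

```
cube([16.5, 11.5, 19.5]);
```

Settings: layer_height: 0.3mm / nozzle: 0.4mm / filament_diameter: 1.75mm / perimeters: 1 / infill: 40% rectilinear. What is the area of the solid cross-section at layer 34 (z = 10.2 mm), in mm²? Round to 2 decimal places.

189.75 mm²

At z = 10.2 mm: the cube is present — its section is the full 16.5×11.5 rectangle (area 189.75 mm²). Overall, the cross-section is a single solid region. Net area = 189.75 mm².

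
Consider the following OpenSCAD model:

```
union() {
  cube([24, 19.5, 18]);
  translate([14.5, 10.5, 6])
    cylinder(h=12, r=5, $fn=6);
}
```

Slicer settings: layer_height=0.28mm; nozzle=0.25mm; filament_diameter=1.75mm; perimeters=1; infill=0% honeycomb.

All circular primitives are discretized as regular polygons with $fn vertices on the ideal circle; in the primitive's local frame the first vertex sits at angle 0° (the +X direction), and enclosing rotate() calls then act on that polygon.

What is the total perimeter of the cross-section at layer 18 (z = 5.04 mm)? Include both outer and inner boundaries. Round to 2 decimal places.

87.00 mm

At z = 5.04 mm: the cube is present — its section is the full 24×19.5 rectangle (perimeter 87.00 mm); the cylinder at (14.5, 10.5) is absent (z outside [6, 18]); Merging all regions: only the 24×19.5 cube is present, so the union is just that shape — boundary = 87.00 mm. Overall, the cross-section is a single solid region. Total boundary length (outer) = 87.00 mm.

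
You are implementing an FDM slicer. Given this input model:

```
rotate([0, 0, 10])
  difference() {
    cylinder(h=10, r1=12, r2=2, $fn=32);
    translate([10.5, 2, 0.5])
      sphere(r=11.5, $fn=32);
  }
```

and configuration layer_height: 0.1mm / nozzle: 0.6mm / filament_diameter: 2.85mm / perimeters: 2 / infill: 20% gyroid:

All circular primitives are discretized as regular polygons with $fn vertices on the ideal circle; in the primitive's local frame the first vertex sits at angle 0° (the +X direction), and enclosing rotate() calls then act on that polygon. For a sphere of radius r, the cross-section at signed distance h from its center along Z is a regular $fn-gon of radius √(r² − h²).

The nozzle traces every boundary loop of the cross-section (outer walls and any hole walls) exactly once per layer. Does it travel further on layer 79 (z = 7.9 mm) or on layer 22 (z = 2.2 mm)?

Layer 79 (z = 7.9): the cone contributes a regular 32-gon of circumradius 4.100 (interpolated between r1=12 and r2=2 at t=0.790) (perimeter = 2·32·4.100·sin(180°/32) = 25.72 mm); the r=11.5 sphere at (10.5, 2) contributes a regular 32-gon of circumradius √(11.5²−7.4²) = 8.803 (perimeter = 2·32·8.803·sin(180°/32) = 55.22 mm); After the difference (first − rest): starting from the cone, the r=11.5 sphere at (10.5, 2) partially overlaps it — only the 9.63 mm² overlap (of its 241.88 mm²) is removed, clipping the outline — boundary = 24.87 mm; (rotated 10° about Z; rotation is an isometry so areas/perimeters/island counts are preserved). So its perimeter = 24.87 mm. Layer 22 (z = 2.2): the cone: at t=0.220 of its height the radius interpolates to r₁+(r₂−r₁)t = 9.800, giving a regular 32-gon of that circumradius (perimeter = 2·32·9.800·sin(180°/32) = 61.48 mm); the r=11.5 sphere at (10.5, 2) slices to a regular 32-gon of circumradius 11.374 (√(r²−h²) with h=1.7 from center) (perimeter = 2·32·11.374·sin(180°/32) = 71.35 mm); Taking the first minus the rest: starting from the cone, the r=11.5 sphere at (10.5, 2) partially overlaps it — only the 133.48 mm² overlap (of its 403.79 mm²) is removed, clipping the outline — boundary = 59.49 mm; (whole slice rotated 10° about Z — lengths, areas and connectivity unchanged). So its perimeter = 59.49 mm. Layer 22 is larger (59.49 vs 24.87 mm).

layer 22 (z = 2.2 mm)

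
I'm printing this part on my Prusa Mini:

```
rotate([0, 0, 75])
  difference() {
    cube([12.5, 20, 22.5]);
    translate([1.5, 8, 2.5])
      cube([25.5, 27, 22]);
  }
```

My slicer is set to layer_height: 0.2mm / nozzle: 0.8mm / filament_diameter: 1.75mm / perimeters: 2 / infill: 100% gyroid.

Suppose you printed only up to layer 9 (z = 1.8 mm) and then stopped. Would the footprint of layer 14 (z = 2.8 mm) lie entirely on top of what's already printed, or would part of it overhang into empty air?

Compare the two slices. At z = 1.8: the 12.5×20 cube contributes its full rectangle (area 250.00 mm²); the cube at (1.5, 8) is not intersected at this z (z outside [2.5, 24.5]); After the difference (first − rest): none of the subtracted shapes is present at this height, so the 12.5×20 cube is unchanged — area = 250.00 mm²; (whole slice rotated 75° about Z — lengths, areas and connectivity unchanged). At z = 2.8: the cube (footprint 12.5×20) is included at this height (area 250.00 mm²); the cube at (1.5, 8) is present — its section is the full 25.5×27 rectangle (area 688.50 mm²); Taking the first minus the rest: starting from the 12.5×20 cube (250.00 mm²), the 25.5×27 cube at (1.5, 8) partially overlaps it — only the 132.00 mm² overlap (of its 688.50 mm²) is removed, clipping the outline — area = 118.00 mm²; (whole slice rotated 75° about Z — lengths, areas and connectivity unchanged). Checking containment: the cross-section at z = 2.8 is a subset of the cross-section at z = 1.8.

entirely on top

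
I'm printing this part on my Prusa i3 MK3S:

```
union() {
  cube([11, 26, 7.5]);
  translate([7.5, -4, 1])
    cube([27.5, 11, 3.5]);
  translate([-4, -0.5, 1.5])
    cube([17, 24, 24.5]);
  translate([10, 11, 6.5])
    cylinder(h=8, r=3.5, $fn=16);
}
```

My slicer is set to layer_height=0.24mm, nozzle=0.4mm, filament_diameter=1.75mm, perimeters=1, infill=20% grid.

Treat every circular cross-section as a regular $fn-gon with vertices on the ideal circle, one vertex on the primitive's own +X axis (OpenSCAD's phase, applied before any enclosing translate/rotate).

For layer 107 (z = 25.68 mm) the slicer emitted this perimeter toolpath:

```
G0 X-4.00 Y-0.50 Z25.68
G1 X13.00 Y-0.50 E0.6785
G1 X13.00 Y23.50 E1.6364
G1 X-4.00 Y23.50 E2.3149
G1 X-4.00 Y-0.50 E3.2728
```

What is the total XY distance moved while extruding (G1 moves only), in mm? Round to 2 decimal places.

Sum the Euclidean lengths of each G1 segment: total = 82.00 mm.

82.00 mm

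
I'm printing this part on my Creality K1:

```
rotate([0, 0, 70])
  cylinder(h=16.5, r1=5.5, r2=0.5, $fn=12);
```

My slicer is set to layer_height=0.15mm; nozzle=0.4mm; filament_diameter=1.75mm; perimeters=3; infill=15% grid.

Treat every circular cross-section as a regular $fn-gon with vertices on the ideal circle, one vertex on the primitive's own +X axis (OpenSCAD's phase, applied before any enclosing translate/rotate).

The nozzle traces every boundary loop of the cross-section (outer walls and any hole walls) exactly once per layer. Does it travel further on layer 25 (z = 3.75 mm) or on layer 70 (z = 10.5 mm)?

Layer 25 (z = 3.75): the cone: at t=0.227 of its height the radius interpolates to r₁+(r₂−r₁)t = 4.364, giving a regular 12-gon of that circumradius (perimeter = 2·12·4.364·sin(180°/12) = 27.11 mm); (rotated 70° about Z; rotation is an isometry so areas/perimeters/island counts are preserved). So its perimeter = 27.11 mm. Layer 70 (z = 10.5): the cone (r1=5.5→r2=0.5) has section circumradius 2.318 here — a regular 12-gon (perimeter = 2·12·2.318·sin(180°/12) = 14.40 mm); (rotated 70° about Z; rotation is an isometry so areas/perimeters/island counts are preserved). So its perimeter = 14.40 mm. Layer 25 is larger (27.11 vs 14.40 mm).

layer 25 (z = 3.75 mm)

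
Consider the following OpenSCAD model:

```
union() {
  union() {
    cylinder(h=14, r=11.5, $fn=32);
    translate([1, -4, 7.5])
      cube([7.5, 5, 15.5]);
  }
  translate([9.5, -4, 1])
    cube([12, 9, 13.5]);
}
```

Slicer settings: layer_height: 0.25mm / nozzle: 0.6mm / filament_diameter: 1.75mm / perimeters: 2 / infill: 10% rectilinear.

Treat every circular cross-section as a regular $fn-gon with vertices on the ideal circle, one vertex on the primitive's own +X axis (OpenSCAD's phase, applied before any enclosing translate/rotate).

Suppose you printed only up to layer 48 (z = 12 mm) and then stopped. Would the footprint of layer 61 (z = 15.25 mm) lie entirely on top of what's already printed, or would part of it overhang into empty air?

entirely on top

Compare the two slices. At z = 12: the r=11.5 cylinder gives a regular 32-gon of circumradius 11.5 (constant along its height) (area = (32/2)·11.500²·sin(360°/32) = 412.81 mm²); the cube at (1, -4) (footprint 7.5×5) is included at this height (area 37.50 mm²); Merging all regions: the 7.5×5 cube at (1, -4) lies entirely inside the r=11.5 cylinder, so the union is just the r=11.5 cylinder — area = 412.81 mm²; the cube at (9.5, -4) is present — its section is the full 12×9 rectangle (area 108.00 mm²); Taking the union: the regions partially overlap — summed areas 520.81 mm² minus the doubly-counted overlap 14.85 mm² gives 505.97 mm² — area = 505.97 mm². At z = 15.25: the cylinder is not intersected at this z (z outside [0, 14]); the cube at (1, -4) (footprint 7.5×5) is included at this height (area 37.50 mm²); Taking the union: only the 7.5×5 cube at (1, -4) is present, so the union is just that shape — area = 37.50 mm²; the cube at (9.5, -4) is absent (z outside [1, 14.5]); Combining (union): only that combined region is present, so the union is just that shape — area = 37.50 mm². Checking containment: the cross-section at z = 15.25 is a subset of the cross-section at z = 12.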